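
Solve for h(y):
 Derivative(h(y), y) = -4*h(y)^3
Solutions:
 h(y) = -sqrt(2)*sqrt(-1/(C1 - 4*y))/2
 h(y) = sqrt(2)*sqrt(-1/(C1 - 4*y))/2


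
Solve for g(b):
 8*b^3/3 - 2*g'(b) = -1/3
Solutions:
 g(b) = C1 + b^4/3 + b/6


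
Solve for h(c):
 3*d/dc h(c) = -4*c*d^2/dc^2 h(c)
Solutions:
 h(c) = C1 + C2*c^(1/4)


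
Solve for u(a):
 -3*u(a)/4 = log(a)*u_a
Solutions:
 u(a) = C1*exp(-3*li(a)/4)


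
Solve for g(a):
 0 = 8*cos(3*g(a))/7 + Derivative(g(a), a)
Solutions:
 8*a/7 - log(sin(3*g(a)) - 1)/6 + log(sin(3*g(a)) + 1)/6 = C1


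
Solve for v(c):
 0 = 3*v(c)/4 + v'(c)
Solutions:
 v(c) = C1*exp(-3*c/4)


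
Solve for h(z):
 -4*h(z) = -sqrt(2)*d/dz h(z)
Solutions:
 h(z) = C1*exp(2*sqrt(2)*z)


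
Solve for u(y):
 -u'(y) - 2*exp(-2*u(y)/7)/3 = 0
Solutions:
 u(y) = 7*log(-sqrt(C1 - 2*y)) - 7*log(21) + 7*log(42)/2
 u(y) = 7*log(C1 - 2*y)/2 - 7*log(21) + 7*log(42)/2


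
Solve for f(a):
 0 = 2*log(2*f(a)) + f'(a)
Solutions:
 Integral(1/(log(_y) + log(2)), (_y, f(a)))/2 = C1 - a


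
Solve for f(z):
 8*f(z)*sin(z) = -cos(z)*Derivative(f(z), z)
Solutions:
 f(z) = C1*cos(z)^8


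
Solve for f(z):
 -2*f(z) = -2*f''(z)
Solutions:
 f(z) = C1*exp(-z) + C2*exp(z)


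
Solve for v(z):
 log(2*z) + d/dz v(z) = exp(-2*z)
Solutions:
 v(z) = C1 - z*log(z) + z*(1 - log(2)) - exp(-2*z)/2


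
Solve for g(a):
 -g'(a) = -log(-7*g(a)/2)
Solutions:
 -Integral(1/(log(-_y) - log(2) + log(7)), (_y, g(a))) = C1 - a


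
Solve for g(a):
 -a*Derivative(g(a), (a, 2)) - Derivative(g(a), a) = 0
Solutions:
 g(a) = C1 + C2*log(a)


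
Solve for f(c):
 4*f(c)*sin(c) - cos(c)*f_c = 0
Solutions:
 f(c) = C1/cos(c)^4


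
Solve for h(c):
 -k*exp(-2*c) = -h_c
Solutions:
 h(c) = C1 - k*exp(-2*c)/2


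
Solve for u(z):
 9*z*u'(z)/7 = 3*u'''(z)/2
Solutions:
 u(z) = C1 + Integral(C2*airyai(6^(1/3)*7^(2/3)*z/7) + C3*airybi(6^(1/3)*7^(2/3)*z/7), z)


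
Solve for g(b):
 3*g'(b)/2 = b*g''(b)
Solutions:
 g(b) = C1 + C2*b^(5/2)


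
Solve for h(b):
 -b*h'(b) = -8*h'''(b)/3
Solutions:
 h(b) = C1 + Integral(C2*airyai(3^(1/3)*b/2) + C3*airybi(3^(1/3)*b/2), b)


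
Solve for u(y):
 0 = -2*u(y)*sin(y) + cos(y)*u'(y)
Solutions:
 u(y) = C1/cos(y)^2


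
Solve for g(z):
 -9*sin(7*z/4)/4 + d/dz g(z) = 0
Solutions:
 g(z) = C1 - 9*cos(7*z/4)/7


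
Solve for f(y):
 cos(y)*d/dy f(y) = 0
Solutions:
 f(y) = C1


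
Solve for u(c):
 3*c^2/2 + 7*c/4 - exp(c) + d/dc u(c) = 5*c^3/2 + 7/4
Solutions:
 u(c) = C1 + 5*c^4/8 - c^3/2 - 7*c^2/8 + 7*c/4 + exp(c)


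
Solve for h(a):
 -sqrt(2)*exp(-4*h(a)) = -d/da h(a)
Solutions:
 h(a) = log(-I*(C1 + 4*sqrt(2)*a)^(1/4))
 h(a) = log(I*(C1 + 4*sqrt(2)*a)^(1/4))
 h(a) = log(-(C1 + 4*sqrt(2)*a)^(1/4))
 h(a) = log(C1 + 4*sqrt(2)*a)/4


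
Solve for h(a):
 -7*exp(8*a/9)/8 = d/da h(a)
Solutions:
 h(a) = C1 - 63*exp(8*a/9)/64


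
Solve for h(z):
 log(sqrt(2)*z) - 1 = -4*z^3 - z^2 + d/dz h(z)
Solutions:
 h(z) = C1 + z^4 + z^3/3 + z*log(z) - 2*z + z*log(2)/2


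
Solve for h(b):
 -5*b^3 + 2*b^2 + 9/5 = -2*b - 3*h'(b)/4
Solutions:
 h(b) = C1 + 5*b^4/3 - 8*b^3/9 - 4*b^2/3 - 12*b/5


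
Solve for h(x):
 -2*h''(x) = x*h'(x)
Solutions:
 h(x) = C1 + C2*erf(x/2)


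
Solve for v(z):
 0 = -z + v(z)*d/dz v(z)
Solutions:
 v(z) = -sqrt(C1 + z^2)
 v(z) = sqrt(C1 + z^2)


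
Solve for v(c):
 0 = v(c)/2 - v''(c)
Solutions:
 v(c) = C1*exp(-sqrt(2)*c/2) + C2*exp(sqrt(2)*c/2)


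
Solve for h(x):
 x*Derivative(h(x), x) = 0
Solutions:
 h(x) = C1


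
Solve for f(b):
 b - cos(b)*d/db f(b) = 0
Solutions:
 f(b) = C1 + Integral(b/cos(b), b)


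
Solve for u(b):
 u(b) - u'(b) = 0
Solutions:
 u(b) = C1*exp(b)


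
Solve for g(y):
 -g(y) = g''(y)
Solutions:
 g(y) = C1*sin(y) + C2*cos(y)


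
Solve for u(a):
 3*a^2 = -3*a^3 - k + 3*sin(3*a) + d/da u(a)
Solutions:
 u(a) = C1 + 3*a^4/4 + a^3 + a*k + cos(3*a)


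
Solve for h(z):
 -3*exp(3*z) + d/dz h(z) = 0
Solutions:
 h(z) = C1 + exp(3*z)


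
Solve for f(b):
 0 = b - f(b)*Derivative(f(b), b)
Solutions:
 f(b) = -sqrt(C1 + b^2)
 f(b) = sqrt(C1 + b^2)


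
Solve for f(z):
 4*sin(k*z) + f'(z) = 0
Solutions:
 f(z) = C1 + 4*cos(k*z)/k


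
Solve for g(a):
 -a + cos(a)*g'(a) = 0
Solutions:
 g(a) = C1 + Integral(a/cos(a), a)


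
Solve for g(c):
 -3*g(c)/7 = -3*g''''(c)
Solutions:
 g(c) = C1*exp(-7^(3/4)*c/7) + C2*exp(7^(3/4)*c/7) + C3*sin(7^(3/4)*c/7) + C4*cos(7^(3/4)*c/7)


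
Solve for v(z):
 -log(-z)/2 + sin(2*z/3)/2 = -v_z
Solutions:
 v(z) = C1 + z*log(-z)/2 - z/2 + 3*cos(2*z/3)/4


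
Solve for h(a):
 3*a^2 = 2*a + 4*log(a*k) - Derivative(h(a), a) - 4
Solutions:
 h(a) = C1 - a^3 + a^2 + 4*a*log(a*k) - 8*a


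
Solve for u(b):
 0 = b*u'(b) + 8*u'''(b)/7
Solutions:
 u(b) = C1 + Integral(C2*airyai(-7^(1/3)*b/2) + C3*airybi(-7^(1/3)*b/2), b)


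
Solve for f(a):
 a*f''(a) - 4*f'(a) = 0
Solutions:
 f(a) = C1 + C2*a^5


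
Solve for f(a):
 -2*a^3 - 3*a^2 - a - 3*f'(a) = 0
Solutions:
 f(a) = C1 - a^4/6 - a^3/3 - a^2/6


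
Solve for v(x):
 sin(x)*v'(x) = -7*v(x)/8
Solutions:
 v(x) = C1*(cos(x) + 1)^(7/16)/(cos(x) - 1)^(7/16)


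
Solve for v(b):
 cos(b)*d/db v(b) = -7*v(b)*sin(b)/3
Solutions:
 v(b) = C1*cos(b)^(7/3)


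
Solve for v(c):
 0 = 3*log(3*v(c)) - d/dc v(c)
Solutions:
 -Integral(1/(log(_y) + log(3)), (_y, v(c)))/3 = C1 - c


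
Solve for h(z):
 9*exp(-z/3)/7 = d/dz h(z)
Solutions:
 h(z) = C1 - 27*exp(-z/3)/7


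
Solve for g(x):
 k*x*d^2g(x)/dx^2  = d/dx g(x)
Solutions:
 g(x) = C1 + x^(((re(k) + 1)*re(k) + im(k)^2)/(re(k)^2 + im(k)^2))*(C2*sin(log(x)*Abs(im(k))/(re(k)^2 + im(k)^2)) + C3*cos(log(x)*im(k)/(re(k)^2 + im(k)^2)))


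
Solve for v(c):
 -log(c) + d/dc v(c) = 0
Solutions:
 v(c) = C1 + c*log(c) - c


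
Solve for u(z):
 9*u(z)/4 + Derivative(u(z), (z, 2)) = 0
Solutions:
 u(z) = C1*sin(3*z/2) + C2*cos(3*z/2)


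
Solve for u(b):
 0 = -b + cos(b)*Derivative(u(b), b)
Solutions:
 u(b) = C1 + Integral(b/cos(b), b)


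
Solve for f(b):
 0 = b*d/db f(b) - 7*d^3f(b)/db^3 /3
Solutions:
 f(b) = C1 + Integral(C2*airyai(3^(1/3)*7^(2/3)*b/7) + C3*airybi(3^(1/3)*7^(2/3)*b/7), b)


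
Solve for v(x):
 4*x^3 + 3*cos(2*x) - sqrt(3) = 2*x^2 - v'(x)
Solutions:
 v(x) = C1 - x^4 + 2*x^3/3 + sqrt(3)*x - 3*sin(2*x)/2


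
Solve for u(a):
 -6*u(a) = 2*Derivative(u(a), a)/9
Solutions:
 u(a) = C1*exp(-27*a)


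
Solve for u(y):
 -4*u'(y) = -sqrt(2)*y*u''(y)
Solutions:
 u(y) = C1 + C2*y^(1 + 2*sqrt(2))


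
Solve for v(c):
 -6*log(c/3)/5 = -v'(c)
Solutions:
 v(c) = C1 + 6*c*log(c)/5 - 6*c*log(3)/5 - 6*c/5


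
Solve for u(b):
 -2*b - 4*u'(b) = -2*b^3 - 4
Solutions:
 u(b) = C1 + b^4/8 - b^2/4 + b


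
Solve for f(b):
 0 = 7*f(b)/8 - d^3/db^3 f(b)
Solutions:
 f(b) = C3*exp(7^(1/3)*b/2) + (C1*sin(sqrt(3)*7^(1/3)*b/4) + C2*cos(sqrt(3)*7^(1/3)*b/4))*exp(-7^(1/3)*b/4)


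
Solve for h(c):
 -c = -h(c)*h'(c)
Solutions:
 h(c) = -sqrt(C1 + c^2)
 h(c) = sqrt(C1 + c^2)


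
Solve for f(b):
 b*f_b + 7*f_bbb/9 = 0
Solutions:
 f(b) = C1 + Integral(C2*airyai(-21^(2/3)*b/7) + C3*airybi(-21^(2/3)*b/7), b)


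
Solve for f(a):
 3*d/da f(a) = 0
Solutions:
 f(a) = C1


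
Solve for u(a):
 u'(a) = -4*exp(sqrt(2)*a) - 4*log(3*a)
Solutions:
 u(a) = C1 - 4*a*log(a) + 4*a*(1 - log(3)) - 2*sqrt(2)*exp(sqrt(2)*a)


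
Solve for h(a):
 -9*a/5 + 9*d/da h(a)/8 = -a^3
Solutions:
 h(a) = C1 - 2*a^4/9 + 4*a^2/5


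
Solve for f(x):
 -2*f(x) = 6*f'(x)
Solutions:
 f(x) = C1*exp(-x/3)


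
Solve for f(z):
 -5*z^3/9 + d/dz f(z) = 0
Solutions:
 f(z) = C1 + 5*z^4/36


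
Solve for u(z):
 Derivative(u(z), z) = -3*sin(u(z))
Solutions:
 u(z) = -acos((-C1 - exp(6*z))/(C1 - exp(6*z))) + 2*pi
 u(z) = acos((-C1 - exp(6*z))/(C1 - exp(6*z)))


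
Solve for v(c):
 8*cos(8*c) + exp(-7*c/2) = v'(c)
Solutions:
 v(c) = C1 + sin(8*c) - 2*exp(-7*c/2)/7


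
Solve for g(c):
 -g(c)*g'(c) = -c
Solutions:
 g(c) = -sqrt(C1 + c^2)
 g(c) = sqrt(C1 + c^2)


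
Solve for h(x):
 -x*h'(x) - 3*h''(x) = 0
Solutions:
 h(x) = C1 + C2*erf(sqrt(6)*x/6)


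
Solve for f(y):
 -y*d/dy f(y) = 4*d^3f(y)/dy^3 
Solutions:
 f(y) = C1 + Integral(C2*airyai(-2^(1/3)*y/2) + C3*airybi(-2^(1/3)*y/2), y)


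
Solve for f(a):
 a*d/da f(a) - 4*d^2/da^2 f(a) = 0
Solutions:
 f(a) = C1 + C2*erfi(sqrt(2)*a/4)


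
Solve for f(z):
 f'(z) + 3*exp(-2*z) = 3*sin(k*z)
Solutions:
 f(z) = C1 + 3*exp(-2*z)/2 - 3*cos(k*z)/k


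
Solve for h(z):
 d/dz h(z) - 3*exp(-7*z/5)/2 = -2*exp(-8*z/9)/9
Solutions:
 h(z) = C1 - 15*exp(-7*z/5)/14 + exp(-8*z/9)/4


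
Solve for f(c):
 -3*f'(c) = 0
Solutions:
 f(c) = C1


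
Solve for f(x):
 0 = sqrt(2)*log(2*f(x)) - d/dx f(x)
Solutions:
 -sqrt(2)*Integral(1/(log(_y) + log(2)), (_y, f(x)))/2 = C1 - x


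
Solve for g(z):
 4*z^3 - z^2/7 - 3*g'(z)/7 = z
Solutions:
 g(z) = C1 + 7*z^4/3 - z^3/9 - 7*z^2/6


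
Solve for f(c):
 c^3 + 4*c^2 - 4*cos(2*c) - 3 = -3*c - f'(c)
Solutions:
 f(c) = C1 - c^4/4 - 4*c^3/3 - 3*c^2/2 + 3*c + 2*sin(2*c)


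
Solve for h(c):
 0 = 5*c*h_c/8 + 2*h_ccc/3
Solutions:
 h(c) = C1 + Integral(C2*airyai(-15^(1/3)*2^(2/3)*c/4) + C3*airybi(-15^(1/3)*2^(2/3)*c/4), c)


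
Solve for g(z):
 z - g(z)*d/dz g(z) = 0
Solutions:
 g(z) = -sqrt(C1 + z^2)
 g(z) = sqrt(C1 + z^2)


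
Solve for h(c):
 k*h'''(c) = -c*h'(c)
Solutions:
 h(c) = C1 + Integral(C2*airyai(c*(-1/k)^(1/3)) + C3*airybi(c*(-1/k)^(1/3)), c)


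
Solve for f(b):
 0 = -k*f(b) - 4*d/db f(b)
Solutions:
 f(b) = C1*exp(-b*k/4)


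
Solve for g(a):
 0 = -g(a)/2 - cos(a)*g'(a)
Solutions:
 g(a) = C1*(sin(a) - 1)^(1/4)/(sin(a) + 1)^(1/4)


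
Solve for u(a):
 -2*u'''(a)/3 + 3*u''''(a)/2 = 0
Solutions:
 u(a) = C1 + C2*a + C3*a^2 + C4*exp(4*a/9)


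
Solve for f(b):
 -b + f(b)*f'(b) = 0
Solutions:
 f(b) = -sqrt(C1 + b^2)
 f(b) = sqrt(C1 + b^2)


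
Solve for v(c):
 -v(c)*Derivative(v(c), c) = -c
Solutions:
 v(c) = -sqrt(C1 + c^2)
 v(c) = sqrt(C1 + c^2)


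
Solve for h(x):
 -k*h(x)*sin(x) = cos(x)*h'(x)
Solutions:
 h(x) = C1*exp(k*log(cos(x)))


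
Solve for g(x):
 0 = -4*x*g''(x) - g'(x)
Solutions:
 g(x) = C1 + C2*x^(3/4)


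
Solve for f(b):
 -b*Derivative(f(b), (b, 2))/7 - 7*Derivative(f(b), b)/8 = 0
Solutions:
 f(b) = C1 + C2/b^(41/8)


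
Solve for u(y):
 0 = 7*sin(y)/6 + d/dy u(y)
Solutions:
 u(y) = C1 + 7*cos(y)/6


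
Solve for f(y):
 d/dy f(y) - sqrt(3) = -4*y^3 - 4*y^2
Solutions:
 f(y) = C1 - y^4 - 4*y^3/3 + sqrt(3)*y


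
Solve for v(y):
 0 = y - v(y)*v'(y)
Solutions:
 v(y) = -sqrt(C1 + y^2)
 v(y) = sqrt(C1 + y^2)


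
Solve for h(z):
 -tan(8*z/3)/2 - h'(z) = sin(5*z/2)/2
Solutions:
 h(z) = C1 + 3*log(cos(8*z/3))/16 + cos(5*z/2)/5


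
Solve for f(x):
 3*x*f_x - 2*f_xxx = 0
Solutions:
 f(x) = C1 + Integral(C2*airyai(2^(2/3)*3^(1/3)*x/2) + C3*airybi(2^(2/3)*3^(1/3)*x/2), x)


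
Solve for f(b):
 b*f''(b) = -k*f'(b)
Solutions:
 f(b) = C1 + b^(1 - re(k))*(C2*sin(log(b)*Abs(im(k))) + C3*cos(log(b)*im(k)))


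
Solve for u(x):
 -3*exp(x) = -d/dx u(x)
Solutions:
 u(x) = C1 + 3*exp(x)


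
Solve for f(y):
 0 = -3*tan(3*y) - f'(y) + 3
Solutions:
 f(y) = C1 + 3*y + log(cos(3*y))


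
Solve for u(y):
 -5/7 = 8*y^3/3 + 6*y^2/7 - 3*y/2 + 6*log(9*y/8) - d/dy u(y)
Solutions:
 u(y) = C1 + 2*y^4/3 + 2*y^3/7 - 3*y^2/4 + 6*y*log(y) - 18*y*log(2) - 37*y/7 + 12*y*log(3)


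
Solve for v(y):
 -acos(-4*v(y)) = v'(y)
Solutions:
 Integral(1/acos(-4*_y), (_y, v(y))) = C1 - y


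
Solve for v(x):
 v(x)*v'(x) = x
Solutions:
 v(x) = -sqrt(C1 + x^2)
 v(x) = sqrt(C1 + x^2)


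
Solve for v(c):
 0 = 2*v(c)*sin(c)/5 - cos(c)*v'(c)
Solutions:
 v(c) = C1/cos(c)^(2/5)


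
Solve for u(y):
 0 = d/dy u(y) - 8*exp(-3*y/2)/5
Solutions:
 u(y) = C1 - 16*exp(-3*y/2)/15


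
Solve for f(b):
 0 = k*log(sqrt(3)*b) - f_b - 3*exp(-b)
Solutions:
 f(b) = C1 + b*k*log(b) + b*k*(-1 + log(3)/2) + 3*exp(-b)


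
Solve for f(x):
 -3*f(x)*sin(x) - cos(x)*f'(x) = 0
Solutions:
 f(x) = C1*cos(x)^3


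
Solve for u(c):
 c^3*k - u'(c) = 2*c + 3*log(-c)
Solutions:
 u(c) = C1 + c^4*k/4 - c^2 - 3*c*log(-c) + 3*c


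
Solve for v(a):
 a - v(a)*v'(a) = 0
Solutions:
 v(a) = -sqrt(C1 + a^2)
 v(a) = sqrt(C1 + a^2)


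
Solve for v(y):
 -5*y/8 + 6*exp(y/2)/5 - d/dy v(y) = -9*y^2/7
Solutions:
 v(y) = C1 + 3*y^3/7 - 5*y^2/16 + 12*exp(y/2)/5


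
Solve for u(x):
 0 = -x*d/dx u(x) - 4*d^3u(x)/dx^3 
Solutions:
 u(x) = C1 + Integral(C2*airyai(-2^(1/3)*x/2) + C3*airybi(-2^(1/3)*x/2), x)


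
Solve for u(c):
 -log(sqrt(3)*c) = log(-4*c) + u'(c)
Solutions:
 u(c) = C1 - 2*c*log(c) + c*(-2*log(2) - log(3)/2 + 2 - I*pi)


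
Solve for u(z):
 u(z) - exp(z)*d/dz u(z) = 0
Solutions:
 u(z) = C1*exp(-exp(-z))


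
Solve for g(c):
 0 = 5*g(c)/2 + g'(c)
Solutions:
 g(c) = C1*exp(-5*c/2)


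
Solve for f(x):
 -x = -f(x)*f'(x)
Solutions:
 f(x) = -sqrt(C1 + x^2)
 f(x) = sqrt(C1 + x^2)


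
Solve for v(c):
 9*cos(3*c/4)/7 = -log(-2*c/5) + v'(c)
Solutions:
 v(c) = C1 + c*log(-c) - c*log(5) - c + c*log(2) + 12*sin(3*c/4)/7


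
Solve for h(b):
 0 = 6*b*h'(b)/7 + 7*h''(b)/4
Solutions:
 h(b) = C1 + C2*erf(2*sqrt(3)*b/7)


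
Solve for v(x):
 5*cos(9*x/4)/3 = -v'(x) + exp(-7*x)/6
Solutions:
 v(x) = C1 - 20*sin(9*x/4)/27 - exp(-7*x)/42


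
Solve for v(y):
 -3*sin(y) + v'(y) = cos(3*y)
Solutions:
 v(y) = C1 + sin(3*y)/3 - 3*cos(y)


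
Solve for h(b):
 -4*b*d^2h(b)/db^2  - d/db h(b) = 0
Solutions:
 h(b) = C1 + C2*b^(3/4)


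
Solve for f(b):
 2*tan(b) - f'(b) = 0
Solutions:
 f(b) = C1 - 2*log(cos(b))


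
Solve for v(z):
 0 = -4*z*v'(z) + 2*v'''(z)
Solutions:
 v(z) = C1 + Integral(C2*airyai(2^(1/3)*z) + C3*airybi(2^(1/3)*z), z)


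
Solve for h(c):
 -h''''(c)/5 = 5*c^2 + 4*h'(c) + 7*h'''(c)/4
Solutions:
 h(c) = C1 + C2*exp(c*(-70 + 245*5^(2/3)/(48*sqrt(30909) + 12031)^(1/3) + 5^(1/3)*(48*sqrt(30909) + 12031)^(1/3))/24)*sin(sqrt(3)*5^(1/3)*c*(-(48*sqrt(30909) + 12031)^(1/3) + 245*5^(1/3)/(48*sqrt(30909) + 12031)^(1/3))/24) + C3*exp(c*(-70 + 245*5^(2/3)/(48*sqrt(30909) + 12031)^(1/3) + 5^(1/3)*(48*sqrt(30909) + 12031)^(1/3))/24)*cos(sqrt(3)*5^(1/3)*c*(-(48*sqrt(30909) + 12031)^(1/3) + 245*5^(1/3)/(48*sqrt(30909) + 12031)^(1/3))/24) + C4*exp(-c*(245*5^(2/3)/(48*sqrt(30909) + 12031)^(1/3) + 35 + 5^(1/3)*(48*sqrt(30909) + 12031)^(1/3))/12) - 5*c^3/12 + 35*c/32


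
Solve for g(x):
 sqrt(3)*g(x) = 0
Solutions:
 g(x) = 0


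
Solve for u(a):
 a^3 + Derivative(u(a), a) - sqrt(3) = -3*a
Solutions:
 u(a) = C1 - a^4/4 - 3*a^2/2 + sqrt(3)*a


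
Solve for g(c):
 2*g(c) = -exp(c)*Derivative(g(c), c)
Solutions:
 g(c) = C1*exp(2*exp(-c))


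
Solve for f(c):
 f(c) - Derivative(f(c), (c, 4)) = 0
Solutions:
 f(c) = C1*exp(-c) + C2*exp(c) + C3*sin(c) + C4*cos(c)


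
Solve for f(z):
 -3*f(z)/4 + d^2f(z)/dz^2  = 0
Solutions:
 f(z) = C1*exp(-sqrt(3)*z/2) + C2*exp(sqrt(3)*z/2)


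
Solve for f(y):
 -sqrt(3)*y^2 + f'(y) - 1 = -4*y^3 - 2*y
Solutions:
 f(y) = C1 - y^4 + sqrt(3)*y^3/3 - y^2 + y


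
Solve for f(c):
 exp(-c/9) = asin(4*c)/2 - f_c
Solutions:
 f(c) = C1 + c*asin(4*c)/2 + sqrt(1 - 16*c^2)/8 + 9*exp(-c/9)


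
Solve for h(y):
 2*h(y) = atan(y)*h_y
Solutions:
 h(y) = C1*exp(2*Integral(1/atan(y), y))


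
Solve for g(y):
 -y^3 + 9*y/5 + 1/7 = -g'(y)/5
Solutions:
 g(y) = C1 + 5*y^4/4 - 9*y^2/2 - 5*y/7


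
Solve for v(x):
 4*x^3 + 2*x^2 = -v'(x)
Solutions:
 v(x) = C1 - x^4 - 2*x^3/3


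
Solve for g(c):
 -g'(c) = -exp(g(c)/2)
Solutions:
 g(c) = 2*log(-1/(C1 + c)) + 2*log(2)


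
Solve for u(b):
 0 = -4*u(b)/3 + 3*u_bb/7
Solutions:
 u(b) = C1*exp(-2*sqrt(7)*b/3) + C2*exp(2*sqrt(7)*b/3)


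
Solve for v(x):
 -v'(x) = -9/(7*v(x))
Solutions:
 v(x) = -sqrt(C1 + 126*x)/7
 v(x) = sqrt(C1 + 126*x)/7


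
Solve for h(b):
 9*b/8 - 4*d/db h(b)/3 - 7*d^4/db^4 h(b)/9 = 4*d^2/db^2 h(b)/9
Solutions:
 h(b) = C1 + C2*exp(-42^(1/3)*b*(-(189 + sqrt(36057))^(1/3) + 2*42^(1/3)/(189 + sqrt(36057))^(1/3))/42)*sin(14^(1/3)*3^(1/6)*b*(6*14^(1/3)/(189 + sqrt(36057))^(1/3) + 3^(2/3)*(189 + sqrt(36057))^(1/3))/42) + C3*exp(-42^(1/3)*b*(-(189 + sqrt(36057))^(1/3) + 2*42^(1/3)/(189 + sqrt(36057))^(1/3))/42)*cos(14^(1/3)*3^(1/6)*b*(6*14^(1/3)/(189 + sqrt(36057))^(1/3) + 3^(2/3)*(189 + sqrt(36057))^(1/3))/42) + C4*exp(42^(1/3)*b*(-(189 + sqrt(36057))^(1/3) + 2*42^(1/3)/(189 + sqrt(36057))^(1/3))/21) + 27*b^2/64 - 9*b/32


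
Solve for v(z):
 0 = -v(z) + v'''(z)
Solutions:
 v(z) = C3*exp(z) + (C1*sin(sqrt(3)*z/2) + C2*cos(sqrt(3)*z/2))*exp(-z/2)


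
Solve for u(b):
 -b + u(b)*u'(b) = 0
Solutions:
 u(b) = -sqrt(C1 + b^2)
 u(b) = sqrt(C1 + b^2)


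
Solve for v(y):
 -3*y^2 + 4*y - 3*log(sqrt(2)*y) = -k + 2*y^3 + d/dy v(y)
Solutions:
 v(y) = C1 + k*y - y^4/2 - y^3 + 2*y^2 - 3*y*log(y) - 3*y*log(2)/2 + 3*y


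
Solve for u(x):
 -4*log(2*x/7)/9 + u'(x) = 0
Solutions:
 u(x) = C1 + 4*x*log(x)/9 - 4*x*log(7)/9 - 4*x/9 + 4*x*log(2)/9


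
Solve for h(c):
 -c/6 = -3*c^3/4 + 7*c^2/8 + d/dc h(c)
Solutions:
 h(c) = C1 + 3*c^4/16 - 7*c^3/24 - c^2/12


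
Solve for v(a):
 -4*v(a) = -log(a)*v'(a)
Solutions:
 v(a) = C1*exp(4*li(a))


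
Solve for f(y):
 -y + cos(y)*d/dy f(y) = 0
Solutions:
 f(y) = C1 + Integral(y/cos(y), y)


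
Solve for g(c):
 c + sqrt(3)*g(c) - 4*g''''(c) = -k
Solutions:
 g(c) = C1*exp(-sqrt(2)*3^(1/8)*c/2) + C2*exp(sqrt(2)*3^(1/8)*c/2) + C3*sin(sqrt(2)*3^(1/8)*c/2) + C4*cos(sqrt(2)*3^(1/8)*c/2) - sqrt(3)*c/3 - sqrt(3)*k/3


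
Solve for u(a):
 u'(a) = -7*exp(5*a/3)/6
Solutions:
 u(a) = C1 - 7*exp(5*a/3)/10


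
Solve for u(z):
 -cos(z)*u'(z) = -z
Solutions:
 u(z) = C1 + Integral(z/cos(z), z)


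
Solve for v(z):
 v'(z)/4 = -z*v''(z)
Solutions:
 v(z) = C1 + C2*z^(3/4)


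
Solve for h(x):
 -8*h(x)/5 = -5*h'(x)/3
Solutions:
 h(x) = C1*exp(24*x/25)


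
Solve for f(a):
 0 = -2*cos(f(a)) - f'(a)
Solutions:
 f(a) = pi - asin((C1 + exp(4*a))/(C1 - exp(4*a)))
 f(a) = asin((C1 + exp(4*a))/(C1 - exp(4*a)))


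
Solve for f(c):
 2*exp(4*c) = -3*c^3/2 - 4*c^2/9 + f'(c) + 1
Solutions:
 f(c) = C1 + 3*c^4/8 + 4*c^3/27 - c + exp(4*c)/2


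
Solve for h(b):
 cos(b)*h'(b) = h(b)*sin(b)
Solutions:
 h(b) = C1/cos(b)


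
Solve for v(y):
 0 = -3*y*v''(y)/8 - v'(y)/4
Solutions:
 v(y) = C1 + C2*y^(1/3)


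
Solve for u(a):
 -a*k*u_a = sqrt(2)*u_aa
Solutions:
 u(a) = Piecewise((-2^(3/4)*sqrt(pi)*C1*erf(2^(1/4)*a*sqrt(k)/2)/(2*sqrt(k)) - C2, (k > 0) | (k < 0)), (-C1*a - C2, True))


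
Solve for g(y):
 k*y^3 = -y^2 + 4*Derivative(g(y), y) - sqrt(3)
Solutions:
 g(y) = C1 + k*y^4/16 + y^3/12 + sqrt(3)*y/4


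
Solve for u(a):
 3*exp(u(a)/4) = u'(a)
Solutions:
 u(a) = 4*log(-1/(C1 + 3*a)) + 8*log(2)


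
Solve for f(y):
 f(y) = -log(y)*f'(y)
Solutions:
 f(y) = C1*exp(-li(y))


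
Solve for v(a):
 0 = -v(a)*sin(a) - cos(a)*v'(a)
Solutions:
 v(a) = C1*cos(a)


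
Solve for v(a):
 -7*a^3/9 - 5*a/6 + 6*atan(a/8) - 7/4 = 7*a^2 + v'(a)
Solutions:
 v(a) = C1 - 7*a^4/36 - 7*a^3/3 - 5*a^2/12 + 6*a*atan(a/8) - 7*a/4 - 24*log(a^2 + 64)


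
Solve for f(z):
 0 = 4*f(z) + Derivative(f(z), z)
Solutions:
 f(z) = C1*exp(-4*z)


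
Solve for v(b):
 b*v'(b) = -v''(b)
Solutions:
 v(b) = C1 + C2*erf(sqrt(2)*b/2)


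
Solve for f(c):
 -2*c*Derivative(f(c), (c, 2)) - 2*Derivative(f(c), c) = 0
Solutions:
 f(c) = C1 + C2*log(c)


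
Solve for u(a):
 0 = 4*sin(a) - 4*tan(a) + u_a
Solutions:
 u(a) = C1 - 4*log(cos(a)) + 4*cos(a)


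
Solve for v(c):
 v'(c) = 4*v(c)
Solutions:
 v(c) = C1*exp(4*c)


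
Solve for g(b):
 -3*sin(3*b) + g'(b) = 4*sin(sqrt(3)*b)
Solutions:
 g(b) = C1 - cos(3*b) - 4*sqrt(3)*cos(sqrt(3)*b)/3


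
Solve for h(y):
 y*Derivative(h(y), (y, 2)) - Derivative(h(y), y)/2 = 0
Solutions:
 h(y) = C1 + C2*y^(3/2)


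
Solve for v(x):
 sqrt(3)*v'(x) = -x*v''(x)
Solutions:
 v(x) = C1 + C2*x^(1 - sqrt(3))


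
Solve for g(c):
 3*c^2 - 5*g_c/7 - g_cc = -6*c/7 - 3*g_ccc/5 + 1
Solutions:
 g(c) = C1 + C2*exp(5*c*(7 - sqrt(133))/42) + C3*exp(5*c*(7 + sqrt(133))/42) + 7*c^3/5 - 132*c^2/25 + 511*c/25


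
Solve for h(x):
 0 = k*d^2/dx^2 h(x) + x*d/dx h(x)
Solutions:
 h(x) = C1 + C2*sqrt(k)*erf(sqrt(2)*x*sqrt(1/k)/2)


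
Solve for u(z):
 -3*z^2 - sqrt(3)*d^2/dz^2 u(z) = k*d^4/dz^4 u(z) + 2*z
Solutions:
 u(z) = C1 + C2*z + C3*exp(-3^(1/4)*z*sqrt(-1/k)) + C4*exp(3^(1/4)*z*sqrt(-1/k)) + k*z^2 - sqrt(3)*z^4/12 - sqrt(3)*z^3/9


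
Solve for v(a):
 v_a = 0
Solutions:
 v(a) = C1


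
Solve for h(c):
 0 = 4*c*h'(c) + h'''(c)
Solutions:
 h(c) = C1 + Integral(C2*airyai(-2^(2/3)*c) + C3*airybi(-2^(2/3)*c), c)


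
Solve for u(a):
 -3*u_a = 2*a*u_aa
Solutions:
 u(a) = C1 + C2/sqrt(a)


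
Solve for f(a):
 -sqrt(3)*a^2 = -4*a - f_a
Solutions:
 f(a) = C1 + sqrt(3)*a^3/3 - 2*a^2


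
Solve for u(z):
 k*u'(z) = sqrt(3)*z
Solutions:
 u(z) = C1 + sqrt(3)*z^2/(2*k)


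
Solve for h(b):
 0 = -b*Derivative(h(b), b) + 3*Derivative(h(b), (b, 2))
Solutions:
 h(b) = C1 + C2*erfi(sqrt(6)*b/6)


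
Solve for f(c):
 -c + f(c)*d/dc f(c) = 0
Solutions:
 f(c) = -sqrt(C1 + c^2)
 f(c) = sqrt(C1 + c^2)


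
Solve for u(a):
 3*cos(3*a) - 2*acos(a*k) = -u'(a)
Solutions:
 u(a) = C1 + 2*Piecewise((a*acos(a*k) - sqrt(-a^2*k^2 + 1)/k, Ne(k, 0)), (pi*a/2, True)) - sin(3*a)


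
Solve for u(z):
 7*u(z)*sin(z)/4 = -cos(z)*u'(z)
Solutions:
 u(z) = C1*cos(z)^(7/4)


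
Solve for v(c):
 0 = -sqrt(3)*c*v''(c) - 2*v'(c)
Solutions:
 v(c) = C1 + C2*c^(1 - 2*sqrt(3)/3)


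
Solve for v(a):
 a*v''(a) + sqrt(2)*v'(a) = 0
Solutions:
 v(a) = C1 + C2*a^(1 - sqrt(2))


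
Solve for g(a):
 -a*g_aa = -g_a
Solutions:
 g(a) = C1 + C2*a^2


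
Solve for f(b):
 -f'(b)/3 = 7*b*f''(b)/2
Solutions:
 f(b) = C1 + C2*b^(19/21)


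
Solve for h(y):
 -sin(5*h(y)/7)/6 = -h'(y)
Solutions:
 -y/6 + 7*log(cos(5*h(y)/7) - 1)/10 - 7*log(cos(5*h(y)/7) + 1)/10 = C1


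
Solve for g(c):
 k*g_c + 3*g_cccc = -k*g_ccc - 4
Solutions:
 g(c) = C1 + C2*exp(-c*(2*2^(1/3)*k^2/(2*k^3 + 243*k + sqrt(k^2*(-4*k^4 + (2*k^2 + 243)^2)))^(1/3) + 2*k + 2^(2/3)*(2*k^3 + 243*k + sqrt(k^2*(-4*k^4 + (2*k^2 + 243)^2)))^(1/3))/18) + C3*exp(c*(-8*2^(1/3)*k^2/((-1 + sqrt(3)*I)*(2*k^3 + 243*k + sqrt(k^2*(-4*k^4 + (2*k^2 + 243)^2)))^(1/3)) - 4*k + 2^(2/3)*(2*k^3 + 243*k + sqrt(k^2*(-4*k^4 + (2*k^2 + 243)^2)))^(1/3) - 2^(2/3)*sqrt(3)*I*(2*k^3 + 243*k + sqrt(k^2*(-4*k^4 + (2*k^2 + 243)^2)))^(1/3))/36) + C4*exp(c*(8*2^(1/3)*k^2/((1 + sqrt(3)*I)*(2*k^3 + 243*k + sqrt(k^2*(-4*k^4 + (2*k^2 + 243)^2)))^(1/3)) - 4*k + 2^(2/3)*(2*k^3 + 243*k + sqrt(k^2*(-4*k^4 + (2*k^2 + 243)^2)))^(1/3) + 2^(2/3)*sqrt(3)*I*(2*k^3 + 243*k + sqrt(k^2*(-4*k^4 + (2*k^2 + 243)^2)))^(1/3))/36) - 4*c/k


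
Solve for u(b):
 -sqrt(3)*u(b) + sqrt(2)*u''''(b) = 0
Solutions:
 u(b) = C1*exp(-2^(7/8)*3^(1/8)*b/2) + C2*exp(2^(7/8)*3^(1/8)*b/2) + C3*sin(2^(7/8)*3^(1/8)*b/2) + C4*cos(2^(7/8)*3^(1/8)*b/2)


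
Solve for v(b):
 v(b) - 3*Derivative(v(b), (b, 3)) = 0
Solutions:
 v(b) = C3*exp(3^(2/3)*b/3) + (C1*sin(3^(1/6)*b/2) + C2*cos(3^(1/6)*b/2))*exp(-3^(2/3)*b/6)


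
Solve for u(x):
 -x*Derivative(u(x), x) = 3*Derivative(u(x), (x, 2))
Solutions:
 u(x) = C1 + C2*erf(sqrt(6)*x/6)


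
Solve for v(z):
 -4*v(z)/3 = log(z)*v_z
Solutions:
 v(z) = C1*exp(-4*li(z)/3)


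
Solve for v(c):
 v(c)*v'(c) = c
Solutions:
 v(c) = -sqrt(C1 + c^2)
 v(c) = sqrt(C1 + c^2)


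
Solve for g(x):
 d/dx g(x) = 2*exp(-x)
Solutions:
 g(x) = C1 - 2*exp(-x)


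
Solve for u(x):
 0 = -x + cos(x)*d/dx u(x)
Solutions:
 u(x) = C1 + Integral(x/cos(x), x)


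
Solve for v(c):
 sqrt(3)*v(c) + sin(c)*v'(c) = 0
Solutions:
 v(c) = C1*(cos(c) + 1)^(sqrt(3)/2)/(cos(c) - 1)^(sqrt(3)/2)


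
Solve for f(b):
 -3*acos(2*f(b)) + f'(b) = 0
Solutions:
 Integral(1/acos(2*_y), (_y, f(b))) = C1 + 3*b


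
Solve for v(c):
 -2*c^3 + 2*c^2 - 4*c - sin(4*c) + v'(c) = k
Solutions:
 v(c) = C1 + c^4/2 - 2*c^3/3 + 2*c^2 + c*k - cos(4*c)/4


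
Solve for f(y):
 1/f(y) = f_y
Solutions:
 f(y) = -sqrt(C1 + 2*y)
 f(y) = sqrt(C1 + 2*y)


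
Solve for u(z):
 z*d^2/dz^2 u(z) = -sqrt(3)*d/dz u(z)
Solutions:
 u(z) = C1 + C2*z^(1 - sqrt(3))


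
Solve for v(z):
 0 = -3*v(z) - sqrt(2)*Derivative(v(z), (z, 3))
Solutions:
 v(z) = C3*exp(-2^(5/6)*3^(1/3)*z/2) + (C1*sin(6^(5/6)*z/4) + C2*cos(6^(5/6)*z/4))*exp(2^(5/6)*3^(1/3)*z/4)


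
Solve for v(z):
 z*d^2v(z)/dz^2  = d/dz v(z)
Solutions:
 v(z) = C1 + C2*z^2


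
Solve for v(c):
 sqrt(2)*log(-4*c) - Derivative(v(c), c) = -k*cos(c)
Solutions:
 v(c) = C1 + sqrt(2)*c*(log(-c) - 1) + 2*sqrt(2)*c*log(2) + k*sin(c)


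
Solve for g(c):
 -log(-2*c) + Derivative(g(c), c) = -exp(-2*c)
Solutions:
 g(c) = C1 + c*log(-c) + c*(-1 + log(2)) + exp(-2*c)/2


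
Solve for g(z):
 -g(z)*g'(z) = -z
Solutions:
 g(z) = -sqrt(C1 + z^2)
 g(z) = sqrt(C1 + z^2)


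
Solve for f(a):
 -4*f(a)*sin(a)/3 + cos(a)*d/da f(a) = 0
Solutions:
 f(a) = C1/cos(a)^(4/3)


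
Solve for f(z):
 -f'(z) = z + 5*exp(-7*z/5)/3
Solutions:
 f(z) = C1 - z^2/2 + 25*exp(-7*z/5)/21


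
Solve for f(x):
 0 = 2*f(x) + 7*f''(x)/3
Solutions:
 f(x) = C1*sin(sqrt(42)*x/7) + C2*cos(sqrt(42)*x/7)


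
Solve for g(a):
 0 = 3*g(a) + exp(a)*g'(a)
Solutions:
 g(a) = C1*exp(3*exp(-a))


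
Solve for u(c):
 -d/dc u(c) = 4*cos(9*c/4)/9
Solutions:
 u(c) = C1 - 16*sin(9*c/4)/81


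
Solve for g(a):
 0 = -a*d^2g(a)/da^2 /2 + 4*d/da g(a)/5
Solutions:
 g(a) = C1 + C2*a^(13/5)


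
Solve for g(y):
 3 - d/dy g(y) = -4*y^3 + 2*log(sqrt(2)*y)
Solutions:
 g(y) = C1 + y^4 - 2*y*log(y) - y*log(2) + 5*y


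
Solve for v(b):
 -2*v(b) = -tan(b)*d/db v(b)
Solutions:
 v(b) = C1*sin(b)^2


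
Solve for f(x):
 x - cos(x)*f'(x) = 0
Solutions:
 f(x) = C1 + Integral(x/cos(x), x)


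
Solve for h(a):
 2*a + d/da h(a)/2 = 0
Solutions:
 h(a) = C1 - 2*a^2


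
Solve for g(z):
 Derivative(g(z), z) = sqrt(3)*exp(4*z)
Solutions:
 g(z) = C1 + sqrt(3)*exp(4*z)/4


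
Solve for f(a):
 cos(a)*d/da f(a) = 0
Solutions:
 f(a) = C1


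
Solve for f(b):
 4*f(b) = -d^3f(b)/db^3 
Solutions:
 f(b) = C3*exp(-2^(2/3)*b) + (C1*sin(2^(2/3)*sqrt(3)*b/2) + C2*cos(2^(2/3)*sqrt(3)*b/2))*exp(2^(2/3)*b/2)


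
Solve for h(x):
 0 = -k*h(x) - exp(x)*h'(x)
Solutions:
 h(x) = C1*exp(k*exp(-x))


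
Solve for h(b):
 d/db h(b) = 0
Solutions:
 h(b) = C1


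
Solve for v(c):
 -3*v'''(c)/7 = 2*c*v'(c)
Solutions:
 v(c) = C1 + Integral(C2*airyai(-14^(1/3)*3^(2/3)*c/3) + C3*airybi(-14^(1/3)*3^(2/3)*c/3), c)


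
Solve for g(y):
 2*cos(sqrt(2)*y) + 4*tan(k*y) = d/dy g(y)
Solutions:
 g(y) = C1 + 4*Piecewise((-log(cos(k*y))/k, Ne(k, 0)), (0, True)) + sqrt(2)*sin(sqrt(2)*y)


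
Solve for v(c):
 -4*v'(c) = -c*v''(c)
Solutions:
 v(c) = C1 + C2*c^5


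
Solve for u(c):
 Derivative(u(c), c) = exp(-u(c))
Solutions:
 u(c) = log(C1 + c)


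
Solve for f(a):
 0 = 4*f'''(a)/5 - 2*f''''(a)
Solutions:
 f(a) = C1 + C2*a + C3*a^2 + C4*exp(2*a/5)


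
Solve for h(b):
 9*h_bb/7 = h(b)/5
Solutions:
 h(b) = C1*exp(-sqrt(35)*b/15) + C2*exp(sqrt(35)*b/15)


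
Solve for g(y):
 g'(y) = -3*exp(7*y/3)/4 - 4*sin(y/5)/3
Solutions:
 g(y) = C1 - 9*exp(7*y/3)/28 + 20*cos(y/5)/3


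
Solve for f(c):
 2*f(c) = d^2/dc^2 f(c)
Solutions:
 f(c) = C1*exp(-sqrt(2)*c) + C2*exp(sqrt(2)*c)


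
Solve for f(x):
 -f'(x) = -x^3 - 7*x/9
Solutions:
 f(x) = C1 + x^4/4 + 7*x^2/18


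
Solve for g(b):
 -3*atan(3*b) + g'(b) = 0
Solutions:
 g(b) = C1 + 3*b*atan(3*b) - log(9*b^2 + 1)/2


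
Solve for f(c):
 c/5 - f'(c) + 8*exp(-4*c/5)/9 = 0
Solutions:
 f(c) = C1 + c^2/10 - 10*exp(-4*c/5)/9


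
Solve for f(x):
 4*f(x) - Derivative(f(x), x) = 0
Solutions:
 f(x) = C1*exp(4*x)


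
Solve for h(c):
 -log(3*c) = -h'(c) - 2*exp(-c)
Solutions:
 h(c) = C1 + c*log(c) + c*(-1 + log(3)) + 2*exp(-c)


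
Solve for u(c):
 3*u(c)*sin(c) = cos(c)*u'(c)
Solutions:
 u(c) = C1/cos(c)^3


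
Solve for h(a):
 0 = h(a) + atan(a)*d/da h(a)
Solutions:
 h(a) = C1*exp(-Integral(1/atan(a), a))


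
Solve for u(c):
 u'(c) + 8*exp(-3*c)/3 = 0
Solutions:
 u(c) = C1 + 8*exp(-3*c)/9


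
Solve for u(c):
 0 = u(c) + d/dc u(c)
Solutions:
 u(c) = C1*exp(-c)


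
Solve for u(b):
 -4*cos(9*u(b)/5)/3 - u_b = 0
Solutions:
 4*b/3 - 5*log(sin(9*u(b)/5) - 1)/18 + 5*log(sin(9*u(b)/5) + 1)/18 = C1


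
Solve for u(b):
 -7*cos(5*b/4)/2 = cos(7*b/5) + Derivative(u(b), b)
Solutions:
 u(b) = C1 - 14*sin(5*b/4)/5 - 5*sin(7*b/5)/7


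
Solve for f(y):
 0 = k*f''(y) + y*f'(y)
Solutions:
 f(y) = C1 + C2*sqrt(k)*erf(sqrt(2)*y*sqrt(1/k)/2)


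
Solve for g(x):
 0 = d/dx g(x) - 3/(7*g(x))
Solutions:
 g(x) = -sqrt(C1 + 42*x)/7
 g(x) = sqrt(C1 + 42*x)/7


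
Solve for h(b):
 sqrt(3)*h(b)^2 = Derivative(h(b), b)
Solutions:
 h(b) = -1/(C1 + sqrt(3)*b)


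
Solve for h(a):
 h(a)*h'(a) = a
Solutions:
 h(a) = -sqrt(C1 + a^2)
 h(a) = sqrt(C1 + a^2)


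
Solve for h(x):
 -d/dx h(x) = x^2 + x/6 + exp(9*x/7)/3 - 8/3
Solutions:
 h(x) = C1 - x^3/3 - x^2/12 + 8*x/3 - 7*exp(9*x/7)/27


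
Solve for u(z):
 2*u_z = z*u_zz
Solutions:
 u(z) = C1 + C2*z^3


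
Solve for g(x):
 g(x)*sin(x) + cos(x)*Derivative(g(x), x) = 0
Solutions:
 g(x) = C1*cos(x)


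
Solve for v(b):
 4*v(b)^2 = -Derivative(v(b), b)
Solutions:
 v(b) = 1/(C1 + 4*b)


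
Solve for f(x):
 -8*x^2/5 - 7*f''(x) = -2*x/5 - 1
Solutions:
 f(x) = C1 + C2*x - 2*x^4/105 + x^3/105 + x^2/14


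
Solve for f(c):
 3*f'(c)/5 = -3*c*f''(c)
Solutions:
 f(c) = C1 + C2*c^(4/5)


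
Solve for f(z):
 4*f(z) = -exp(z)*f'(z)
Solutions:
 f(z) = C1*exp(4*exp(-z))


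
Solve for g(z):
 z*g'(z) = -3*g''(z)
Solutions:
 g(z) = C1 + C2*erf(sqrt(6)*z/6)


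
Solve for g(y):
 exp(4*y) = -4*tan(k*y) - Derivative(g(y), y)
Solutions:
 g(y) = C1 - 4*Piecewise((-log(cos(k*y))/k, Ne(k, 0)), (0, True)) - exp(4*y)/4


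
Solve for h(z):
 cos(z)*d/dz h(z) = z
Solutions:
 h(z) = C1 + Integral(z/cos(z), z)


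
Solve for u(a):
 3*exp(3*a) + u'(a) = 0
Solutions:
 u(a) = C1 - exp(3*a)


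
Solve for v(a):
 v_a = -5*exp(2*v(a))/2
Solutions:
 v(a) = log(-1/(C1 - 5*a))/2
 v(a) = log(-sqrt(1/(C1 + 5*a)))


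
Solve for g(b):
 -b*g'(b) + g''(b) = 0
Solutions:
 g(b) = C1 + C2*erfi(sqrt(2)*b/2)


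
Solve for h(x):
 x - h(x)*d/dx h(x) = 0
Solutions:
 h(x) = -sqrt(C1 + x^2)
 h(x) = sqrt(C1 + x^2)


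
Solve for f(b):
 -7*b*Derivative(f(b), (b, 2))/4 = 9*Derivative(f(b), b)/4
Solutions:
 f(b) = C1 + C2/b^(2/7)


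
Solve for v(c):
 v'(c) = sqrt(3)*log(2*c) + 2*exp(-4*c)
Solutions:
 v(c) = C1 + sqrt(3)*c*log(c) + sqrt(3)*c*(-1 + log(2)) - exp(-4*c)/2


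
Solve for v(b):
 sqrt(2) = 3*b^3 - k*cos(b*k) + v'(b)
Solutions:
 v(b) = C1 - 3*b^4/4 + sqrt(2)*b + sin(b*k)


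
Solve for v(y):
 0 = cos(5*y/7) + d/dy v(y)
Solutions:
 v(y) = C1 - 7*sin(5*y/7)/5


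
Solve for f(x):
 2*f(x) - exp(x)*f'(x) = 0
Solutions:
 f(x) = C1*exp(-2*exp(-x))


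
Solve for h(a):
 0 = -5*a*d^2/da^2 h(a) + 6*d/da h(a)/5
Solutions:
 h(a) = C1 + C2*a^(31/25)


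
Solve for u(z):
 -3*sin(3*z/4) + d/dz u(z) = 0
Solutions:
 u(z) = C1 - 4*cos(3*z/4)


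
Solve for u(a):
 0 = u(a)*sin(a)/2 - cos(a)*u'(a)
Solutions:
 u(a) = C1/sqrt(cos(a))


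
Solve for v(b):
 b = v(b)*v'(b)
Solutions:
 v(b) = -sqrt(C1 + b^2)
 v(b) = sqrt(C1 + b^2)


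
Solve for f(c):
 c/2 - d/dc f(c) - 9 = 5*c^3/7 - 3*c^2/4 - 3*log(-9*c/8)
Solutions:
 f(c) = C1 - 5*c^4/28 + c^3/4 + c^2/4 + 3*c*log(-c) + 3*c*(-4 - 3*log(2) + 2*log(3))


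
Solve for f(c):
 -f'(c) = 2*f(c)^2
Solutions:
 f(c) = 1/(C1 + 2*c)


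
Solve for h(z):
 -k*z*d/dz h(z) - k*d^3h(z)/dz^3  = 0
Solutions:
 h(z) = C1 + Integral(C2*airyai(-z) + C3*airybi(-z), z)


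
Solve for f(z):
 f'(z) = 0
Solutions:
 f(z) = C1


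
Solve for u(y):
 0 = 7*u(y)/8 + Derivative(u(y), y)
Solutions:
 u(y) = C1*exp(-7*y/8)


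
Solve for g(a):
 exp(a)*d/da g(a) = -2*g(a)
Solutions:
 g(a) = C1*exp(2*exp(-a))


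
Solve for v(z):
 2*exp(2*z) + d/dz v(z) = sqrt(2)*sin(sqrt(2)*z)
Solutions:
 v(z) = C1 - exp(2*z) - cos(sqrt(2)*z)


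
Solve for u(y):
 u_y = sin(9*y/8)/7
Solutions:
 u(y) = C1 - 8*cos(9*y/8)/63


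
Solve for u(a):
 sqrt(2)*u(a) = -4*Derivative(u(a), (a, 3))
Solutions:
 u(a) = C3*exp(-sqrt(2)*a/2) + (C1*sin(sqrt(6)*a/4) + C2*cos(sqrt(6)*a/4))*exp(sqrt(2)*a/4)


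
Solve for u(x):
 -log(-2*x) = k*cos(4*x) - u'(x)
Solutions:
 u(x) = C1 + k*sin(4*x)/4 + x*log(-x) - x + x*log(2)


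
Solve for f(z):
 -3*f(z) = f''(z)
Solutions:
 f(z) = C1*sin(sqrt(3)*z) + C2*cos(sqrt(3)*z)


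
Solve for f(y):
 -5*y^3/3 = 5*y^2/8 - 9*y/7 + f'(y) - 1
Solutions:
 f(y) = C1 - 5*y^4/12 - 5*y^3/24 + 9*y^2/14 + y


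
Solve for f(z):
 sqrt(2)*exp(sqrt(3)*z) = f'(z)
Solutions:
 f(z) = C1 + sqrt(6)*exp(sqrt(3)*z)/3


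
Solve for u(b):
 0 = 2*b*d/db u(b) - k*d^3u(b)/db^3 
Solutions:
 u(b) = C1 + Integral(C2*airyai(2^(1/3)*b*(1/k)^(1/3)) + C3*airybi(2^(1/3)*b*(1/k)^(1/3)), b)


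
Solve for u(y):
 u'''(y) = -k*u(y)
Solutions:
 u(y) = C1*exp(y*(-k)^(1/3)) + C2*exp(y*(-k)^(1/3)*(-1 + sqrt(3)*I)/2) + C3*exp(-y*(-k)^(1/3)*(1 + sqrt(3)*I)/2)


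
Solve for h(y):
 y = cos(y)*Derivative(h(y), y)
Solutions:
 h(y) = C1 + Integral(y/cos(y), y)


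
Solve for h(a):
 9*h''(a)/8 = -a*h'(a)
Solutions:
 h(a) = C1 + C2*erf(2*a/3)


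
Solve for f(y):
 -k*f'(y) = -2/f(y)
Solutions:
 f(y) = -sqrt(C1 + 4*y/k)
 f(y) = sqrt(C1 + 4*y/k)


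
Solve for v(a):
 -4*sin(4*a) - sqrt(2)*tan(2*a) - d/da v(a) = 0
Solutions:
 v(a) = C1 + sqrt(2)*log(cos(2*a))/2 + cos(4*a)


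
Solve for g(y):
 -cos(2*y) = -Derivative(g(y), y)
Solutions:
 g(y) = C1 + sin(2*y)/2


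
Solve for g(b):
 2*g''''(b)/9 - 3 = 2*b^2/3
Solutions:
 g(b) = C1 + C2*b + C3*b^2 + C4*b^3 + b^6/120 + 9*b^4/16


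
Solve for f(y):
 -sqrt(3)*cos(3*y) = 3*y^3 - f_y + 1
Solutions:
 f(y) = C1 + 3*y^4/4 + y + sqrt(3)*sin(3*y)/3


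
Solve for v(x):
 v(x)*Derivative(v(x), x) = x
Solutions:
 v(x) = -sqrt(C1 + x^2)
 v(x) = sqrt(C1 + x^2)


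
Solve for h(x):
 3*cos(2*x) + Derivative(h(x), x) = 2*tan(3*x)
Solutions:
 h(x) = C1 - 2*log(cos(3*x))/3 - 3*sin(2*x)/2


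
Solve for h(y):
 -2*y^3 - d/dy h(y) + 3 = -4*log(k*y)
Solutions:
 h(y) = C1 - y^4/2 + 4*y*log(k*y) - y


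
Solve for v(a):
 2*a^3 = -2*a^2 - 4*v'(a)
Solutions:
 v(a) = C1 - a^4/8 - a^3/6


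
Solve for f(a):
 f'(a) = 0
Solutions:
 f(a) = C1


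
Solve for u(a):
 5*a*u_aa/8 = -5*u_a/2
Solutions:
 u(a) = C1 + C2/a^3


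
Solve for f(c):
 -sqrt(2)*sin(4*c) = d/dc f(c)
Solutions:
 f(c) = C1 + sqrt(2)*cos(4*c)/4


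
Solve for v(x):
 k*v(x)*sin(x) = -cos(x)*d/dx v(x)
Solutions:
 v(x) = C1*exp(k*log(cos(x)))


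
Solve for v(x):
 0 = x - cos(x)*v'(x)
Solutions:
 v(x) = C1 + Integral(x/cos(x), x)


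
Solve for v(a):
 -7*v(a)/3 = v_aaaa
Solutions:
 v(a) = (C1*sin(sqrt(2)*3^(3/4)*7^(1/4)*a/6) + C2*cos(sqrt(2)*3^(3/4)*7^(1/4)*a/6))*exp(-sqrt(2)*3^(3/4)*7^(1/4)*a/6) + (C3*sin(sqrt(2)*3^(3/4)*7^(1/4)*a/6) + C4*cos(sqrt(2)*3^(3/4)*7^(1/4)*a/6))*exp(sqrt(2)*3^(3/4)*7^(1/4)*a/6)


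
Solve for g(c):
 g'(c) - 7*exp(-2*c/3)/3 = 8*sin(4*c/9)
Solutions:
 g(c) = C1 - 18*cos(4*c/9) - 7*exp(-2*c/3)/2


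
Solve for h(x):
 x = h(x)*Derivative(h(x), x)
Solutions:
 h(x) = -sqrt(C1 + x^2)
 h(x) = sqrt(C1 + x^2)


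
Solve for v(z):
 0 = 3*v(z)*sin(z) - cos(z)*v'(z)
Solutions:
 v(z) = C1/cos(z)^3


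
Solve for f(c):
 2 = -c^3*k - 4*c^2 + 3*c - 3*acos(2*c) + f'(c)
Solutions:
 f(c) = C1 + c^4*k/4 + 4*c^3/3 - 3*c^2/2 + 3*c*acos(2*c) + 2*c - 3*sqrt(1 - 4*c^2)/2


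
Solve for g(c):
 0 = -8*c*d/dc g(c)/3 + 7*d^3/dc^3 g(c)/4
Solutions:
 g(c) = C1 + Integral(C2*airyai(2*42^(2/3)*c/21) + C3*airybi(2*42^(2/3)*c/21), c)


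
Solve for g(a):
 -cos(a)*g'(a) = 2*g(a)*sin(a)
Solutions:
 g(a) = C1*cos(a)^2


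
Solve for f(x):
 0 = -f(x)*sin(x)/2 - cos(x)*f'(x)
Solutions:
 f(x) = C1*sqrt(cos(x))


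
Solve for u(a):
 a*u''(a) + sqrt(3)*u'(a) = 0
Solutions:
 u(a) = C1 + C2*a^(1 - sqrt(3))


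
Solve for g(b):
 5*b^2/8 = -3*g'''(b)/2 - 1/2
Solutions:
 g(b) = C1 + C2*b + C3*b^2 - b^5/144 - b^3/18


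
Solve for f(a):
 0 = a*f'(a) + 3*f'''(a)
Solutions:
 f(a) = C1 + Integral(C2*airyai(-3^(2/3)*a/3) + C3*airybi(-3^(2/3)*a/3), a)


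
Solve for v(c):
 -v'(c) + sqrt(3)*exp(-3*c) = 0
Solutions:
 v(c) = C1 - sqrt(3)*exp(-3*c)/3


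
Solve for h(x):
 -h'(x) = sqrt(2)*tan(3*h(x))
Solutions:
 h(x) = -asin(C1*exp(-3*sqrt(2)*x))/3 + pi/3
 h(x) = asin(C1*exp(-3*sqrt(2)*x))/3


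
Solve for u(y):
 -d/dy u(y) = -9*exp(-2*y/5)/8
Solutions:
 u(y) = C1 - 45*exp(-2*y/5)/16


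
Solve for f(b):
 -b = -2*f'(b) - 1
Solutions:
 f(b) = C1 + b^2/4 - b/2


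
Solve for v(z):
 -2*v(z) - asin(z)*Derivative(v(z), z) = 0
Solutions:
 v(z) = C1*exp(-2*Integral(1/asin(z), z))


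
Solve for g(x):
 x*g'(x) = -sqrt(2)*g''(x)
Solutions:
 g(x) = C1 + C2*erf(2^(1/4)*x/2)


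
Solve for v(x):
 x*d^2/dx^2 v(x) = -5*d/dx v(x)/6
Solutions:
 v(x) = C1 + C2*x^(1/6)


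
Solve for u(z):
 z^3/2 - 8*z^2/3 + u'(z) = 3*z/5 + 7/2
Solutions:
 u(z) = C1 - z^4/8 + 8*z^3/9 + 3*z^2/10 + 7*z/2


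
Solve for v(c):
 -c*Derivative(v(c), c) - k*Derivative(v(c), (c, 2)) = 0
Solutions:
 v(c) = C1 + C2*sqrt(k)*erf(sqrt(2)*c*sqrt(1/k)/2)


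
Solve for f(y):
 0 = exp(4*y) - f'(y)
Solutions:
 f(y) = C1 + exp(4*y)/4


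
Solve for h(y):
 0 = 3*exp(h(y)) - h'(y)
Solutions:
 h(y) = log(-1/(C1 + 3*y))


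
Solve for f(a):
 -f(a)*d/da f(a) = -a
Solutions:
 f(a) = -sqrt(C1 + a^2)
 f(a) = sqrt(C1 + a^2)


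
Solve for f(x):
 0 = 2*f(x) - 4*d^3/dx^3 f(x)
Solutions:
 f(x) = C3*exp(2^(2/3)*x/2) + (C1*sin(2^(2/3)*sqrt(3)*x/4) + C2*cos(2^(2/3)*sqrt(3)*x/4))*exp(-2^(2/3)*x/4)


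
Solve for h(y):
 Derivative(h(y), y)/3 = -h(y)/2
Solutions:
 h(y) = C1*exp(-3*y/2)


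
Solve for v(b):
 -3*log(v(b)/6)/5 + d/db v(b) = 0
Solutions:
 5*Integral(1/(-log(_y) + log(6)), (_y, v(b)))/3 = C1 - b


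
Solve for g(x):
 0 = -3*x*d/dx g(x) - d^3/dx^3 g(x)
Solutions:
 g(x) = C1 + Integral(C2*airyai(-3^(1/3)*x) + C3*airybi(-3^(1/3)*x), x)


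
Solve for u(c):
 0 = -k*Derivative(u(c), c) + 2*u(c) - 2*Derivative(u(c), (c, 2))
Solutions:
 u(c) = C1*exp(c*(-k + sqrt(k^2 + 16))/4) + C2*exp(-c*(k + sqrt(k^2 + 16))/4)


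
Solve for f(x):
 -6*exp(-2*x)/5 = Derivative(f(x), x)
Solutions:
 f(x) = C1 + 3*exp(-2*x)/5


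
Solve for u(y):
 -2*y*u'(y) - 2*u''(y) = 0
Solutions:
 u(y) = C1 + C2*erf(sqrt(2)*y/2)


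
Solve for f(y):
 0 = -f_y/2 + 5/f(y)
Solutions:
 f(y) = -sqrt(C1 + 20*y)
 f(y) = sqrt(C1 + 20*y)
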